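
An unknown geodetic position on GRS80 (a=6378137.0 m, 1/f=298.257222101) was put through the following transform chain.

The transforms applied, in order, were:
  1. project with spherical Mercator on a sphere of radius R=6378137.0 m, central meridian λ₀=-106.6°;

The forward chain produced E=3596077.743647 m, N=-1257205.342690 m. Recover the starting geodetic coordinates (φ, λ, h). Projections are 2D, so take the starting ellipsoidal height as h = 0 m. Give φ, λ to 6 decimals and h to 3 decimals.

φ=-11.221238°, λ=-74.295884°, h=0.000 m

start: E=3596077.7436, N=-1257205.3427 m
→ merc⁻¹: φ=-11.22123800°, λ=-74.29588400°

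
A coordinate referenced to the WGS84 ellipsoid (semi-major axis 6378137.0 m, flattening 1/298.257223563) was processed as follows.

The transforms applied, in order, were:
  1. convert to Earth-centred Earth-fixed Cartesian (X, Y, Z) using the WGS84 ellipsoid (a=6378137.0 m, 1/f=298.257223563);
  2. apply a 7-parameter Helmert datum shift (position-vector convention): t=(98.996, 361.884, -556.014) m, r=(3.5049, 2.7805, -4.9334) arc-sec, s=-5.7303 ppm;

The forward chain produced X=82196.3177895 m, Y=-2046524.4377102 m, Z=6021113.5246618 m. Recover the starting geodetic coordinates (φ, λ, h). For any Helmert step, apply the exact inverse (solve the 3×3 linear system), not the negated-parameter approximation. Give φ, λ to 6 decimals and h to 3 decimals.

start: X=82196.3178, Y=-2046524.4377, Z=6021113.5247 m
→ Helmert⁻¹: X=82065.5725, Y=-2046793.7654, Z=6021739.9307
→ geod (Bowring, a=6378137.000): φ=71.33003500°, λ=-87.70397300°, h=1656.9410 m

φ=71.330035°, λ=-87.703973°, h=1656.941 m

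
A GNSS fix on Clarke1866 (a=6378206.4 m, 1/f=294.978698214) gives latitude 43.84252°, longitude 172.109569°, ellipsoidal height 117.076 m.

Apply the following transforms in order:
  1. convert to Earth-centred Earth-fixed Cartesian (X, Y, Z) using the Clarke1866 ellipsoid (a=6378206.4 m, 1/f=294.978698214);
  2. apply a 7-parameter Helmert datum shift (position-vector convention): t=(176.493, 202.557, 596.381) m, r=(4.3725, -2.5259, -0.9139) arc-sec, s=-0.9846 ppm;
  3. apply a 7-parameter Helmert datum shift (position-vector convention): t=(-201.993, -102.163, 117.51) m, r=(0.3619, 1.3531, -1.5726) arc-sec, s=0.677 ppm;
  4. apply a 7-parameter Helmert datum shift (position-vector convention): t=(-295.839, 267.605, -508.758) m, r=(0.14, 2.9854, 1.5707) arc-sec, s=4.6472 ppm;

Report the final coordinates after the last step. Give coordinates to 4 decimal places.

start: φ=43.842520°, λ=172.109569°, h=117.076 m
→ ECEF (a=6378206.400, f=1/294.978698214): X=-4564205.8434, Y=632558.9679, Z=4395366.9278
→ Helmert 7p (PV): X=-4564075.8790, Y=632687.9498, Z=4395916.4976
→ Helmert 7p (PV): X=-4564247.3009, Y=632613.2996, Z=4396068.0341
→ Helmert 7p (PV): X=-4564505.5408, Y=632846.1039, Z=4395646.1964

X=-4564505.5408 m, Y=632846.1039 m, Z=4395646.1964 m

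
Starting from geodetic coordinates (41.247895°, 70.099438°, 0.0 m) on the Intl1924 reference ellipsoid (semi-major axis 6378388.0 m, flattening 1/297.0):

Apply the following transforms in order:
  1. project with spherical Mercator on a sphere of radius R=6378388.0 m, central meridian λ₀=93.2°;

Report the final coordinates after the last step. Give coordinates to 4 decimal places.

start: φ=41.247895°, λ=70.099438°, h=0.000 m
→ merc (R=6378388.0, λ₀=93.2°): E=-2571643.9973, N=5049173.8607

E=-2571643.9973 m, N=5049173.8607 m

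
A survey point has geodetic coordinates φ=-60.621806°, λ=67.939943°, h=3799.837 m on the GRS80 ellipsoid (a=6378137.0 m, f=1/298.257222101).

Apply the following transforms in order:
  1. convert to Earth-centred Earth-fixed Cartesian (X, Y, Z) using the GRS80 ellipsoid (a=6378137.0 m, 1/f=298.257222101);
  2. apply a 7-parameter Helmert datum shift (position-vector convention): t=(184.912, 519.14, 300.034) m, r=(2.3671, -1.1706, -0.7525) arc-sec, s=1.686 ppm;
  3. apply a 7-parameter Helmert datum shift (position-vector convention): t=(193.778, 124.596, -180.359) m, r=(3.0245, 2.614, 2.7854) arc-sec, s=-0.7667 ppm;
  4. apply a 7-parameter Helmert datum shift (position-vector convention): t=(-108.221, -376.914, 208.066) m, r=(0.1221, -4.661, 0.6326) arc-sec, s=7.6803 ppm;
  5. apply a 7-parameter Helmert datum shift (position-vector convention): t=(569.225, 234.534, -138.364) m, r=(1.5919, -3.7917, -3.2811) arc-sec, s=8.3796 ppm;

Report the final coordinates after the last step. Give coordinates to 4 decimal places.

X=1179915.4376 m, Y=2909733.3834 m, Z=-5537866.4707 m

start: φ=-60.621806°, λ=67.939943°, h=3799.837 m
→ ECEF (a=6378137.000, f=1/298.257222101): X=1178858.8522, Y=2908995.3709, Z=-5538102.1146
→ Helmert 7p (PV): X=1179087.7945, Y=2909578.6703, Z=-5537771.3438
→ Helmert 7p (PV): X=1179171.1973, Y=2909798.1592, Z=-5537919.7359
→ Helmert 7p (PV): X=1179188.2507, Y=2909450.4880, Z=-5537725.8342
→ Helmert 7p (PV): X=1179915.4376, Y=2909733.3834, Z=-5537866.4707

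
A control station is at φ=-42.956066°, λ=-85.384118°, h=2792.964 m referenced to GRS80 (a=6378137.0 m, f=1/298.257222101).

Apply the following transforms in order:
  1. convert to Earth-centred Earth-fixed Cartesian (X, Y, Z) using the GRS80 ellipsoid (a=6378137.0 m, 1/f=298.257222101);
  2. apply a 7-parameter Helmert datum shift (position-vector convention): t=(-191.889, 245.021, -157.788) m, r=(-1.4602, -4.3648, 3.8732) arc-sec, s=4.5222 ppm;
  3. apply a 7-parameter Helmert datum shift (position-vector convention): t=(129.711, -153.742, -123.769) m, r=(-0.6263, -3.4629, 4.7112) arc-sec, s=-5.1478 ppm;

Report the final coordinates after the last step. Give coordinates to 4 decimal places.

start: φ=-42.956066°, λ=-85.384118°, h=2792.964 m
→ ECEF (a=6378137.000, f=1/298.257222101): X=376408.7412, Y=-4662154.3049, Z=-4325834.1737
→ Helmert 7p (PV): X=376397.6398, Y=-4661953.9228, Z=-4325970.5540
→ Helmert 7p (PV): X=376704.5209, Y=-4662088.2041, Z=-4326051.5792

X=376704.5209 m, Y=-4662088.2041 m, Z=-4326051.5792 m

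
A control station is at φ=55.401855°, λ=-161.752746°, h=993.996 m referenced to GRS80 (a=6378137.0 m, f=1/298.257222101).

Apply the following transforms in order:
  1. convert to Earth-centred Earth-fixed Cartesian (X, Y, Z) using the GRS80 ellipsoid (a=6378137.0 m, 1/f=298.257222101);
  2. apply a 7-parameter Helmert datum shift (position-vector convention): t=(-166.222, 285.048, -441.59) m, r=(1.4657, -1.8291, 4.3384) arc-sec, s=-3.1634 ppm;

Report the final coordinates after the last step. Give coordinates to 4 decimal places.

start: φ=55.401855°, λ=-161.752746°, h=993.996 m
→ ECEF (a=6378137.000, f=1/298.257222101): X=-3447862.6199, Y=-1136751.3755, Z=5227733.3293
→ Helmert 7p (PV): X=-3448040.3835, Y=-1136572.3984, Z=5227236.5497

X=-3448040.3835 m, Y=-1136572.3984 m, Z=5227236.5497 m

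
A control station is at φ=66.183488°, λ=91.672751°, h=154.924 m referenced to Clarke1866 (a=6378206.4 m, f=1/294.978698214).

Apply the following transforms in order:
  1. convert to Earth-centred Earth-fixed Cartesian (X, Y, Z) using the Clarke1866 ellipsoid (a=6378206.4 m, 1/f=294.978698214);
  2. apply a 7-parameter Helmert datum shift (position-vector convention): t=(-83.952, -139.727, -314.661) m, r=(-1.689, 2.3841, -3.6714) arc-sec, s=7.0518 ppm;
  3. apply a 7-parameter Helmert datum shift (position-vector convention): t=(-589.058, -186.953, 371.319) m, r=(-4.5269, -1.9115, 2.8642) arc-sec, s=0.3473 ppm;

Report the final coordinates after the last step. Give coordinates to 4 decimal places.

X=-76049.1508 m, Y=2581733.0065 m, Z=5812213.7041 m

start: φ=66.183488°, λ=91.672751°, h=154.924 m
→ ECEF (a=6378206.400, f=1/294.978698214): X=-75399.0084, Y=2581865.1402, Z=5812191.6727
→ Helmert 7p (PV): X=-75370.3556, Y=2581792.5555, Z=5811897.7278
→ Helmert 7p (PV): X=-76049.1508, Y=2581733.0065, Z=5812213.7041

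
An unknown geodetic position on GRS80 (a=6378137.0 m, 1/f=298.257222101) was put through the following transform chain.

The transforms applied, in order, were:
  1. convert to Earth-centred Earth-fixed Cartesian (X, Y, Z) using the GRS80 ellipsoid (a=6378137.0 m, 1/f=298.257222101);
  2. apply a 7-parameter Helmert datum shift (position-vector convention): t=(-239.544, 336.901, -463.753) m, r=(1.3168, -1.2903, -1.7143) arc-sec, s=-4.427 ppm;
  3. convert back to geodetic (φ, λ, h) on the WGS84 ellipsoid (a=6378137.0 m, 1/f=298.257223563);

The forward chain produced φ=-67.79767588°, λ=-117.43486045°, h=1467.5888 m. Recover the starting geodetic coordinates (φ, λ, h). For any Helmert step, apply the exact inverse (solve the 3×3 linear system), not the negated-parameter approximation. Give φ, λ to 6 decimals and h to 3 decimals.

start: φ=-67.797676°, λ=-117.434860°, h=1467.589 m
→ ECEF (a=6378137.000, f=1/298.257223563): X=-1113912.1948, Y=-2145758.0838, Z=-5883961.4550
→ Helmert⁻¹: X=-1113696.5485, Y=-2146151.3021, Z=-5883503.0805
→ geod (Bowring, a=6378137.000): φ=-67.79405100°, λ=-117.42603200°, h=1137.5570 m

φ=-67.794051°, λ=-117.426032°, h=1137.557 m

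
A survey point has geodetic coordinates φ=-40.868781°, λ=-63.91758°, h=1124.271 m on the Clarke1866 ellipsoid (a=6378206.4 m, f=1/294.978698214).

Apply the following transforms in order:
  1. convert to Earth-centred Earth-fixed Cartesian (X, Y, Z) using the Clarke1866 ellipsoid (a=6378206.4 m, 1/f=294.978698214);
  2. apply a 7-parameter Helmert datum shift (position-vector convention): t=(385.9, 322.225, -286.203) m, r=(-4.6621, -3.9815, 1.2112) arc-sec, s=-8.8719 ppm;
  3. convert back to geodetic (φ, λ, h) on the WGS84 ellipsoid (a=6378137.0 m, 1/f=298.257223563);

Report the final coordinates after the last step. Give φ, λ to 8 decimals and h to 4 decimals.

φ=-40.86766680°, λ=-63.91108837°, h=1131.6188 m

start: φ=-40.868781°, λ=-63.917580°, h=1124.271 m
→ ECEF (a=6378206.400, f=1/294.978698214): X=2124066.9553, Y=-4339129.4890, Z=-4151951.0439
→ Helmert 7p (PV): X=2124539.6340, Y=-4338850.1388, Z=-4152061.3367
→ geod (Bowring, a=6378137.000): φ=-40.86766680°, λ=-63.91108837°, h=1131.6188 m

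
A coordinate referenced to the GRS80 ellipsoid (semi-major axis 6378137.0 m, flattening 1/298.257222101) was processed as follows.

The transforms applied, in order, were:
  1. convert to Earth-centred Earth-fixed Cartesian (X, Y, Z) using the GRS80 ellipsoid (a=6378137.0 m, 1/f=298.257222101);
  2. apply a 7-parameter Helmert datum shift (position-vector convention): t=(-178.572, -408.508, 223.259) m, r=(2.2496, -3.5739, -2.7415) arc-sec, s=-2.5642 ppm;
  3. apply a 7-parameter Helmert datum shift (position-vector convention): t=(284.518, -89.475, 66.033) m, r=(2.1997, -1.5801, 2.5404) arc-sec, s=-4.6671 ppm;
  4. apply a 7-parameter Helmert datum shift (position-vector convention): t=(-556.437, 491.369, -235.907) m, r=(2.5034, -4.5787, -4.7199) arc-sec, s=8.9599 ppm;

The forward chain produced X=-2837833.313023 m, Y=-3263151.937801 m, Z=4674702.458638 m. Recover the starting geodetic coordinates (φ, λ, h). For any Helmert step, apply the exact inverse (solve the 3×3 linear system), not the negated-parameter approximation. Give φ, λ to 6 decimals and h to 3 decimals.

start: X=-2837833.3130, Y=-3263151.9378, Z=4674702.4586 m
→ Helmert⁻¹: X=-2837072.9976, Y=-3263622.2454, Z=4674999.0669
→ Helmert⁻¹: X=-2837375.1382, Y=-3263463.1996, Z=4675011.3912
→ Helmert⁻¹: X=-2837079.4711, Y=-3263049.7809, Z=4674884.8647
→ geod (Bowring, a=6378137.000): φ=47.42504800°, λ=-131.00553600°, h=1386.3960 m

φ=47.425048°, λ=-131.005536°, h=1386.396 m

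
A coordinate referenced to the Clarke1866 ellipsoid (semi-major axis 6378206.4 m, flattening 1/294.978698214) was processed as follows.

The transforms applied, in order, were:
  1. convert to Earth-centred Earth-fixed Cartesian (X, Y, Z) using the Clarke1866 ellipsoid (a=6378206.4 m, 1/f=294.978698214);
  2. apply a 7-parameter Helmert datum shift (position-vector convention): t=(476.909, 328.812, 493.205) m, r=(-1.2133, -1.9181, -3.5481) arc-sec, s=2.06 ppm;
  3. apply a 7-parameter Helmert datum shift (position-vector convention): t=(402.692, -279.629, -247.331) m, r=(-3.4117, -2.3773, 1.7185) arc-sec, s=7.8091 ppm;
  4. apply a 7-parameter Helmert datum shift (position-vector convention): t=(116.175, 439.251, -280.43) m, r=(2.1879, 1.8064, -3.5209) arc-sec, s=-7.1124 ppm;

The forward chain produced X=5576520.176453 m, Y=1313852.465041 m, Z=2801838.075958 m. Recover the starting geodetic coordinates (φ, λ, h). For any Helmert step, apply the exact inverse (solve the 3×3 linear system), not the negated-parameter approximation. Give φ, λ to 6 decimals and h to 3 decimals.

start: X=5576520.1765, Y=1313852.4650, Z=2801838.0760 m
→ Helmert⁻¹: X=5576396.7008, Y=1313547.4670, Z=2802173.3390
→ Helmert⁻¹: X=5575993.7095, Y=1313724.0276, Z=2802356.2494
→ Helmert⁻¹: X=5575508.7757, Y=1313471.9372, Z=2801813.1509
→ geod (Bowring, a=6378206.400): φ=26.21858400°, λ=13.25597700°, h=2635.1170 m

φ=26.218584°, λ=13.255977°, h=2635.117 m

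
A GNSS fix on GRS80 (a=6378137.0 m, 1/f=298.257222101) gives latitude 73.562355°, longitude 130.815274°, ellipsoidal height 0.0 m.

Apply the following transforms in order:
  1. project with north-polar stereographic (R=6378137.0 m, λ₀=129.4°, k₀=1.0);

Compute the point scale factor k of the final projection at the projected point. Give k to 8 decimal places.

start: φ=73.562355°, λ=130.815274°, h=0.000 m
→ into stereo (λ₀=129.4°): φ=73.56235500°, λ−λ₀=1.41527400°
scale k = 1.02086221

1.02086221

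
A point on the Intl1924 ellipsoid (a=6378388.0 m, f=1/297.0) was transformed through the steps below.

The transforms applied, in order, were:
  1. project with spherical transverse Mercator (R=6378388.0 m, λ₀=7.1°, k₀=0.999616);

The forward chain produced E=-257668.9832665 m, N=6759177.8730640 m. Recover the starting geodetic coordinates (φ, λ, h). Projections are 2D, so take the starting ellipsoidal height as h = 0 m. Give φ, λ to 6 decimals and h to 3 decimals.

φ=60.656318°, λ=2.372197°, h=0.000 m

start: E=-257668.9833, N=6759177.8731 m
→ tm⁻¹: φ=60.65631800°, λ=2.37219700°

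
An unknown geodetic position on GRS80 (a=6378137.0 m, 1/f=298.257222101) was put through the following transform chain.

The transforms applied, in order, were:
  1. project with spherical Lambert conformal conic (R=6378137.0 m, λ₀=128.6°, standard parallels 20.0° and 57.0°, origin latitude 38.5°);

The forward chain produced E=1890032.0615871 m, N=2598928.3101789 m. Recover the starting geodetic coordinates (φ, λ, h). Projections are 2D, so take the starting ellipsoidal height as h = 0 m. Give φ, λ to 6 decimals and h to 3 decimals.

start: E=1890032.0616, N=2598928.3102 m
→ lcc⁻¹: φ=59.31668500°, λ=162.08771700°

φ=59.316685°, λ=162.087717°, h=0.000 m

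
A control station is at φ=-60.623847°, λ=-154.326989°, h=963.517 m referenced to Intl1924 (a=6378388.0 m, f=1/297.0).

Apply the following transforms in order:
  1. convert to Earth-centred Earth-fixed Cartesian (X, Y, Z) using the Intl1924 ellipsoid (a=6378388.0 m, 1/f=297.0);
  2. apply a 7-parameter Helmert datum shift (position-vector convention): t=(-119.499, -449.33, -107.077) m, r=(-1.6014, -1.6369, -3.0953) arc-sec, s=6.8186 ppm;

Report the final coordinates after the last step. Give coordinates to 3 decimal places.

start: φ=-60.623847°, λ=-154.326989°, h=963.517 m
→ ECEF (a=6378388.000, f=1/297.0): X=-2827635.6844, Y=-1359209.0730, Z=-5535862.0495
→ Helmert 7p (PV): X=-2827750.9285, Y=-1359668.2175, Z=-5536018.7606

X=-2827750.928 m, Y=-1359668.218 m, Z=-5536018.761 m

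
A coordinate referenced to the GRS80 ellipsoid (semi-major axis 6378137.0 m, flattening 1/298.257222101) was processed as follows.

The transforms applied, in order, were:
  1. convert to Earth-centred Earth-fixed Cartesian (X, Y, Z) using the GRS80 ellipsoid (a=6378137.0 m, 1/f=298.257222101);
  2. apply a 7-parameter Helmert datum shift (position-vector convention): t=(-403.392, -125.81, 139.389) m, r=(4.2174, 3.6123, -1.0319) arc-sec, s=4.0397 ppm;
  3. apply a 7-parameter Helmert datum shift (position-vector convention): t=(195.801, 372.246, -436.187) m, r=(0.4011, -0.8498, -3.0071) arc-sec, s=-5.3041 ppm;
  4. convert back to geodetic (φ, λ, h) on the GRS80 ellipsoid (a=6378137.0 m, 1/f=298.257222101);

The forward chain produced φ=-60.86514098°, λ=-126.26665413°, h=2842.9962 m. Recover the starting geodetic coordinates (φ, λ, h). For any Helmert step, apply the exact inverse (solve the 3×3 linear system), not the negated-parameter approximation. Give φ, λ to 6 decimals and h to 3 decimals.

start: φ=-60.865141°, λ=-126.266654°, h=2842.996 m
→ ECEF (a=6378137.000, f=1/298.257222101): X=-1842451.8424, Y=-2511256.1889, Z=-5550525.1688
→ Helmert⁻¹: X=-1842643.6659, Y=-2511679.4132, Z=-5550105.9444
→ Helmert⁻¹: X=-1842123.0661, Y=-2511666.1555, Z=-5550203.8183
→ geod (Bowring, a=6378137.000): φ=-60.86267100°, λ=-126.25731700°, h=2628.5730 m

φ=-60.862671°, λ=-126.257317°, h=2628.573 m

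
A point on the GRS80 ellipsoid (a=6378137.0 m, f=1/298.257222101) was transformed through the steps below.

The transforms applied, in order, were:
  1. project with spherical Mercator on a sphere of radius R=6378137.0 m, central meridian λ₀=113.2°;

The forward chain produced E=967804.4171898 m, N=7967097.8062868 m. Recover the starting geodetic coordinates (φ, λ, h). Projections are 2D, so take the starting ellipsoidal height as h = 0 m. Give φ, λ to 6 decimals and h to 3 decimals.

φ=57.998954°, λ=121.893935°, h=0.000 m

start: E=967804.4172, N=7967097.8063 m
→ merc⁻¹: φ=57.99895400°, λ=121.89393500°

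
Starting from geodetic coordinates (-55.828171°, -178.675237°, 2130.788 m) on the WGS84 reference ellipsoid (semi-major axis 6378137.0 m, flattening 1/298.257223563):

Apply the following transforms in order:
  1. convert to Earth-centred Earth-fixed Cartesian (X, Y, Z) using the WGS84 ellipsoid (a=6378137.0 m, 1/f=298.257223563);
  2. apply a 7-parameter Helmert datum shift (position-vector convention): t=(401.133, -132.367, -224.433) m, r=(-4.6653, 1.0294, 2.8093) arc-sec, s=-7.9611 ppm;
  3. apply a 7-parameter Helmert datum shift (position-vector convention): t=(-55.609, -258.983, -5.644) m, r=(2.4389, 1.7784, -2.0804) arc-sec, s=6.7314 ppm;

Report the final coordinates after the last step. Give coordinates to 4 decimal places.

start: φ=-55.828171°, λ=-178.675237°, h=2130.788 m
→ ECEF (a=6378137.000, f=1/298.257223563): X=-3590923.8756, Y=-83042.2595, Z=-5255483.1999
→ Helmert 7p (PV): X=-3590519.2520, Y=-83341.7406, Z=-5255645.9942
→ Helmert 7p (PV): X=-3590645.1849, Y=-83502.9263, Z=-5255657.0441

X=-3590645.1849 m, Y=-83502.9263 m, Z=-5255657.0441 m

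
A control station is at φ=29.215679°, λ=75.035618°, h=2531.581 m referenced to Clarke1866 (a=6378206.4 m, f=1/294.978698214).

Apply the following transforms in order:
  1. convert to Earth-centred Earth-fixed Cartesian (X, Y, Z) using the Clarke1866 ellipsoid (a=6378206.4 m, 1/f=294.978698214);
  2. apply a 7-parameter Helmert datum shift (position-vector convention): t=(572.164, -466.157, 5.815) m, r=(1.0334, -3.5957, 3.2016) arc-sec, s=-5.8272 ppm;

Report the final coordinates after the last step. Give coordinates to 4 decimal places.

X=1439614.6424 m, Y=5384020.4880 m, Z=3095892.5852 m

start: φ=29.215679°, λ=75.035618°, h=2531.581 m
→ ECEF (a=6378206.400, f=1/294.978698214): X=1439188.4096, Y=5384511.1933, Z=3095852.7453
→ Helmert 7p (PV): X=1439614.6424, Y=5384020.4880, Z=3095892.5852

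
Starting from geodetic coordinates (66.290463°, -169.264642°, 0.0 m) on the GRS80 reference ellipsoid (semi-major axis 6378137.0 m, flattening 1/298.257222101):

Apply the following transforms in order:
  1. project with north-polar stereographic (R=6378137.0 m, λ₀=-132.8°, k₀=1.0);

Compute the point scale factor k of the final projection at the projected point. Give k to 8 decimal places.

1.04406166

start: φ=66.290463°, λ=-169.264642°, h=0.000 m
→ into stereo (λ₀=-132.8°): φ=66.29046300°, λ−λ₀=-36.46464200°
scale k = 1.04406166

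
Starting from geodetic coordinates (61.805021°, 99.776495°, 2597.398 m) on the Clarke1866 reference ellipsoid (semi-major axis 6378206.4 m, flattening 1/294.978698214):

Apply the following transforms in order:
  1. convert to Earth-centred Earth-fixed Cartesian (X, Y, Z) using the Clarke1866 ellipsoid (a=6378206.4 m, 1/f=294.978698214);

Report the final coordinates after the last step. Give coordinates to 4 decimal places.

start: φ=61.805021°, λ=99.776495°, h=2597.398 m
→ ECEF (a=6378206.400, f=1/294.978698214): X=-513272.7156, Y=2978817.4440, Z=5600375.1709

X=-513272.7156 m, Y=2978817.4440 m, Z=5600375.1709 m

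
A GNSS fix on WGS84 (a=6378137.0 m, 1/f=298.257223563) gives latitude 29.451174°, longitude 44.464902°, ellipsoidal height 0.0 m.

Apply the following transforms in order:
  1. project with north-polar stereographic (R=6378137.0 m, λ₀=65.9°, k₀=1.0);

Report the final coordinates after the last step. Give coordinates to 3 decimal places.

start: φ=29.451174°, λ=44.464902°, h=0.000 m
→ stereo (R=6378137.0, λ₀=65.9°): E=-2721310.5695, N=-6931464.4875

E=-2721310.569 m, N=-6931464.487 m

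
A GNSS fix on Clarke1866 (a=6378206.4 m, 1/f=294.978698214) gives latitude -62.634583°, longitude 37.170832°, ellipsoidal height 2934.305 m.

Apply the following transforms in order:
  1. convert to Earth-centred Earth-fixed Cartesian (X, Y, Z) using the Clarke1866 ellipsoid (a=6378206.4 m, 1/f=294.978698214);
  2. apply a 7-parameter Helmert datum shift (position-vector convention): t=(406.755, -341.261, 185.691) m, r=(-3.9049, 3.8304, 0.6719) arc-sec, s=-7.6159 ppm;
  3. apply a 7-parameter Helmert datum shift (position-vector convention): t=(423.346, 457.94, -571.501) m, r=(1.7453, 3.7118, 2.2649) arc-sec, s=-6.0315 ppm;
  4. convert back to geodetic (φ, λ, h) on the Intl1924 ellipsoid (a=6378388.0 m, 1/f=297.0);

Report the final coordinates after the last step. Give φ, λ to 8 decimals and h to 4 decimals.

φ=-62.63129501°, λ=37.16520098°, h=3230.0955 m

start: φ=-62.634583°, λ=37.170832°, h=2934.305 m
→ ECEF (a=6378206.400, f=1/294.978698214): X=2343528.7319, Y=1776955.4525, Z=-5643783.5655
→ Helmert 7p (PV): X=2343807.0445, Y=1776501.4479, Z=-5643632.0519
→ Helmert 7p (PV): X=2344095.1887, Y=1777022.1621, Z=-5644196.6589
→ geod (Bowring, a=6378388.000): φ=-62.63129501°, λ=37.16520098°, h=3230.0955 m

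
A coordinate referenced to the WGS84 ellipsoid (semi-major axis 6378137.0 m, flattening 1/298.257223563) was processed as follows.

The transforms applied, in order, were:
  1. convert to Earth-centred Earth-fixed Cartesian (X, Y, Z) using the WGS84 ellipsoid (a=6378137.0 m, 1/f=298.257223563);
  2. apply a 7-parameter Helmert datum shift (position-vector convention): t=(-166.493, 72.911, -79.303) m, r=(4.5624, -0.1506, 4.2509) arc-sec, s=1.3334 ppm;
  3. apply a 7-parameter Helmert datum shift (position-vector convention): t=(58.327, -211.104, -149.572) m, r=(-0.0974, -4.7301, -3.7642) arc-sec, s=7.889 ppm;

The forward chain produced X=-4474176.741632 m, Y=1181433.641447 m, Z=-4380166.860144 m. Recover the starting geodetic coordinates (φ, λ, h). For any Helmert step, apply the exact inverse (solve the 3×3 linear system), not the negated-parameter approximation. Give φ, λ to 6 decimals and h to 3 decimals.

start: X=-4474176.7416, Y=1181433.6414, Z=-4380166.8601 m
→ Helmert⁻¹: X=-4474321.7745, Y=1181555.8382, Z=-4379879.5706
→ Helmert⁻¹: X=-4474128.1645, Y=1181476.6811, Z=-4379817.2941
→ geod (Bowring, a=6378137.000): φ=-43.61697300°, λ=165.20764900°, h=3533.6210 m

φ=-43.616973°, λ=165.207649°, h=3533.621 m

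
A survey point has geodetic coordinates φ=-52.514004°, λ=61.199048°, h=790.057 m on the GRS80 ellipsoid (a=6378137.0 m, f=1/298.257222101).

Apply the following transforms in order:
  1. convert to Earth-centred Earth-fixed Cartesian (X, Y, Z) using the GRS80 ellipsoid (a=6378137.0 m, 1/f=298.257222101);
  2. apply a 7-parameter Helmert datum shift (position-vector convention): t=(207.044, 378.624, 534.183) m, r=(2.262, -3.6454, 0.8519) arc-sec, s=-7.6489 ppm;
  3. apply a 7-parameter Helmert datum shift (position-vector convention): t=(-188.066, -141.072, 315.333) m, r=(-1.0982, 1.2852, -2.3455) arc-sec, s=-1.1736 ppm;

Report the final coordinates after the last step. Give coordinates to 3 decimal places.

start: φ=-52.514004°, λ=61.199048°, h=790.057 m
→ ECEF (a=6378137.000, f=1/298.257222101): X=1874181.6011, Y=3408989.5042, Z=-5038439.9922
→ Helmert 7p (PV): X=1874449.2758, Y=3409405.0473, Z=-5037796.7634
→ Helmert 7p (PV): X=1874266.3897, Y=3409211.8368, Z=-5037505.3499

X=1874266.390 m, Y=3409211.837 m, Z=-5037505.350 m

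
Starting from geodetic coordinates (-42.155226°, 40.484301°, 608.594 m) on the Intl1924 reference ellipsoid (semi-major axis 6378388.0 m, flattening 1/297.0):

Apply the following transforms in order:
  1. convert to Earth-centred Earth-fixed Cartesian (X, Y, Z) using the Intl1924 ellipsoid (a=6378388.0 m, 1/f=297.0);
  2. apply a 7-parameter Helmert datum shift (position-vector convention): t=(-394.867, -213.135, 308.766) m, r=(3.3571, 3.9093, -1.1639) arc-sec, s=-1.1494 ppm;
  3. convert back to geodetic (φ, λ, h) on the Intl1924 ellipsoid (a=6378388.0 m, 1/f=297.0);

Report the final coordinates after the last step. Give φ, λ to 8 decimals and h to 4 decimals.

start: φ=-42.155226°, λ=40.484301°, h=608.594 m
→ ECEF (a=6378388.000, f=1/297.0): X=3602210.8214, Y=3074872.1107, Z=-4258883.2309
→ Helmert 7p (PV): X=3601748.4469, Y=3074704.4312, Z=-4258587.7962
→ geod (Bowring, a=6378388.000): φ=-42.15603685°, λ=40.48638995°, h=68.9076 m

φ=-42.15603685°, λ=40.48638995°, h=68.9076 m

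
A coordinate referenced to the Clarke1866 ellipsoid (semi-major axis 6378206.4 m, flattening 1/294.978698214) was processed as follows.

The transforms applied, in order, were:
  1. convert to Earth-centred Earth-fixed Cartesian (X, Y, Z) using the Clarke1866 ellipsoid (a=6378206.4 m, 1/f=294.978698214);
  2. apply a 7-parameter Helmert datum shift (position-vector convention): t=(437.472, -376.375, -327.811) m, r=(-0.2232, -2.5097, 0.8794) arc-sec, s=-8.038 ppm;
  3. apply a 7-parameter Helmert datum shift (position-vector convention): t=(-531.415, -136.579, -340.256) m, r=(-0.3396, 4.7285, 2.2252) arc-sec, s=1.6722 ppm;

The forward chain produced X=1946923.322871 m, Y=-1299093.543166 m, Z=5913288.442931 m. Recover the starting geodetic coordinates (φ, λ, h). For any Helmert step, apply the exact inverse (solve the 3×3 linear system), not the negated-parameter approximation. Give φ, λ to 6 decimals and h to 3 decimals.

start: X=1946923.3229, Y=-1299093.5432, Z=5913288.4429 m
→ Helmert⁻¹: X=1947301.9006, Y=-1298985.5361, Z=5913661.3122
→ Helmert⁻¹: X=1946946.4989, Y=-1298634.2997, Z=5914011.5658
→ geod (Bowring, a=6378206.400): φ=68.54295200°, λ=-33.70371500°, h=736.1140 m

φ=68.542952°, λ=-33.703715°, h=736.114 m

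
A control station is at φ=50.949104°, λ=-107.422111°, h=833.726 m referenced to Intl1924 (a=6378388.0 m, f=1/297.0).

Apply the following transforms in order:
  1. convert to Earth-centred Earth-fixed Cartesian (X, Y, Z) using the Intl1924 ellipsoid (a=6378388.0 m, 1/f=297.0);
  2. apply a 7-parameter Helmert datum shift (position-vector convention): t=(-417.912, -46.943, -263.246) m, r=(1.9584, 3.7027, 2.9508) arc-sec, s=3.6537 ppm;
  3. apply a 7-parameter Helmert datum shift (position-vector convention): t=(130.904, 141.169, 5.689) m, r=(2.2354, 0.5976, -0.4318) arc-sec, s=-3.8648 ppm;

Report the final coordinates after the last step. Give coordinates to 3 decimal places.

X=-1205901.328 m, Y=-3842421.488 m, Z=4930411.112 m

start: φ=50.949104°, λ=-107.422111°, h=833.726 m
→ ECEF (a=6378388.000, f=1/297.0): X=-1205764.2978, Y=-3842401.5519, Z=4930722.6954
→ Helmert 7p (PV): X=-1206043.1335, Y=-3842526.5988, Z=4930462.6276
→ Helmert 7p (PV): X=-1205901.3277, Y=-3842421.4882, Z=4930411.1122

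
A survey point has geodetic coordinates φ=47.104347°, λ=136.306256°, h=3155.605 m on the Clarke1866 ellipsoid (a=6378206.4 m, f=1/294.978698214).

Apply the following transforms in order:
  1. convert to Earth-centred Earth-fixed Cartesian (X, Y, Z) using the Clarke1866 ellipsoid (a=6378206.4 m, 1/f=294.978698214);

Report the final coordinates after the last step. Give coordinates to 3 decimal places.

X=-3146304.388 m, Y=3006016.588 m, Z=4651776.229 m

start: φ=47.104347°, λ=136.306256°, h=3155.605 m
→ ECEF (a=6378206.400, f=1/294.978698214): X=-3146304.3879, Y=3006016.5879, Z=4651776.2286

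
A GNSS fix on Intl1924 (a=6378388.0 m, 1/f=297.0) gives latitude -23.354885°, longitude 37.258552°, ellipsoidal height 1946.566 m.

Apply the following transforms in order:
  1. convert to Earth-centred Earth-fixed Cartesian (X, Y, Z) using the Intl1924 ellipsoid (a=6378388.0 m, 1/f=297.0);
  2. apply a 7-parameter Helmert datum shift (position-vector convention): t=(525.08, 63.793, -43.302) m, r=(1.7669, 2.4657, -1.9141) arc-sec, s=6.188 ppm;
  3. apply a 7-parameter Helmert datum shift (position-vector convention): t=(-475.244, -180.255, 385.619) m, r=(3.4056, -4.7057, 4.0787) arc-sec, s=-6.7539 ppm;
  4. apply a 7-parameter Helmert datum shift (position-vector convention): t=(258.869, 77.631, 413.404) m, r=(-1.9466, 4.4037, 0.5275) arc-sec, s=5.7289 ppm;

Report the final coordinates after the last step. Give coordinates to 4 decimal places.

X=4664836.2012 m, Y=3548204.7234 m, Z=-2512904.7313 m

start: φ=-23.354885°, λ=37.258552°, h=1946.566 m
→ ECEF (a=6378388.000, f=1/297.0): X=4664576.0828, Y=3548125.0269, Z=-2513654.0489
→ Helmert 7p (PV): X=4665132.9048, Y=3548189.0215, Z=-2513738.2722
→ Helmert 7p (PV): X=4664613.3389, Y=3548118.5542, Z=-2513170.6635
→ Helmert 7p (PV): X=4664836.2012, Y=3548204.7234, Z=-2512904.7313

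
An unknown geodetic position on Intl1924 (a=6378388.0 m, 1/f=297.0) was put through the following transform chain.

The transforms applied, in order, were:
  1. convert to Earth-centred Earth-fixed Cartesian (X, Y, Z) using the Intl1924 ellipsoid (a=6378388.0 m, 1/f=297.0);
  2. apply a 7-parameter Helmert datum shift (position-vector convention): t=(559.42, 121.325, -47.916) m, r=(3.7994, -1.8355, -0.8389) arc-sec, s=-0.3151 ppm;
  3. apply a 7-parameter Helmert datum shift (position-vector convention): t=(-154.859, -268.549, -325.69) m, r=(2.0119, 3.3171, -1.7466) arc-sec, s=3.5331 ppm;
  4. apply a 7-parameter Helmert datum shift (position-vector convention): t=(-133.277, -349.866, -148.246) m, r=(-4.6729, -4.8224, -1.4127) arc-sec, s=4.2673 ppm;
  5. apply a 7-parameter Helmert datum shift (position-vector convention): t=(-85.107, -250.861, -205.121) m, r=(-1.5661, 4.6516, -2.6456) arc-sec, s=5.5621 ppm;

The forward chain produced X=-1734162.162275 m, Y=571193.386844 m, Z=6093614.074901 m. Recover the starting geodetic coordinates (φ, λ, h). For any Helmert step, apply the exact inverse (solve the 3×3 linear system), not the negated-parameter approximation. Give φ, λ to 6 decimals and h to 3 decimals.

start: X=-1734162.1623, Y=571193.3868, Z=6093614.0749 m
→ Helmert⁻¹: X=-1734212.1626, Y=571372.5582, Z=6093750.5307
→ Helmert⁻¹: X=-1733932.9265, Y=571570.0518, Z=6093926.2599
→ Helmert⁻¹: X=-1733874.7899, Y=571881.3410, Z=6094196.9565
→ Helmert⁻¹: X=-1734382.8510, Y=571865.3985, Z=6094251.6929
→ geod (Bowring, a=6378388.000): φ=73.42432300°, λ=161.75143900°, h=3324.5570 m

φ=73.424323°, λ=161.751439°, h=3324.557 m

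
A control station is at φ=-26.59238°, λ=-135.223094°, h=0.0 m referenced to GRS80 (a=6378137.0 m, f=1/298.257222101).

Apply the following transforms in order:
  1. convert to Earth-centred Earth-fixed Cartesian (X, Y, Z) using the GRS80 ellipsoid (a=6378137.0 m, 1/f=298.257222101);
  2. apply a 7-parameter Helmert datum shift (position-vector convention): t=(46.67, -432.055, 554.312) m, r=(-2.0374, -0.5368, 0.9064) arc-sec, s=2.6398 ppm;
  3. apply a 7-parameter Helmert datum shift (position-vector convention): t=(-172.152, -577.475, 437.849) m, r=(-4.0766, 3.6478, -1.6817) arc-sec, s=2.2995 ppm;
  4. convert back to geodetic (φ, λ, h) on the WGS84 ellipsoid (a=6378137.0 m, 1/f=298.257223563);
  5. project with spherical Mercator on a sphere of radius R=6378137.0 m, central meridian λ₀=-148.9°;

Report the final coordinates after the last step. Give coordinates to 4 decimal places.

E=1523217.2467 m, N=-3071011.2578 m

start: φ=-26.592380°, λ=-135.223094°, h=0.000 m
→ ECEF (a=6378137.000, f=1/298.257222101): X=-4051316.2172, Y=-4019889.0061, Z=-2837901.1798
→ Helmert 7p (PV): X=-4051255.1914, Y=-4020377.5075, Z=-2837325.1958
→ Helmert 7p (PV): X=-4051519.6163, Y=-4020987.2737, Z=-2836742.7659
→ geod (Bowring, a=6378137.000): φ=-26.57932255°, λ=-135.21670666°, h=302.4844 m
→ merc (R=6378137.0, λ₀=-148.9°): E=1523217.2467, N=-3071011.2578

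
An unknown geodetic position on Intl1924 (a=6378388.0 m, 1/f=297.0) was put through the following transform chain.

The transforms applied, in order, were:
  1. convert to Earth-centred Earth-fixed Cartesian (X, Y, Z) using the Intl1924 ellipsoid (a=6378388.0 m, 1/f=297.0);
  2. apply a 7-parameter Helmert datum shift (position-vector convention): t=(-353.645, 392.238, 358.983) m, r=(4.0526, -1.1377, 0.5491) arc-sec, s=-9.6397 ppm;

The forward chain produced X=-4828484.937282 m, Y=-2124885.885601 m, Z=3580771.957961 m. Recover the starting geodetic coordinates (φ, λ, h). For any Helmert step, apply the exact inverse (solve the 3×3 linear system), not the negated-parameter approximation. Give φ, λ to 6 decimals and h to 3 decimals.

start: X=-4828484.9373, Y=-2124885.8856, Z=3580771.9580 m
→ Helmert⁻¹: X=-4828163.7429, Y=-2125215.4093, Z=3580515.8755
→ geod (Bowring, a=6378388.000): φ=34.34621700°, λ=-156.24232000°, h=3971.5830 m

φ=34.346217°, λ=-156.242320°, h=3971.583 m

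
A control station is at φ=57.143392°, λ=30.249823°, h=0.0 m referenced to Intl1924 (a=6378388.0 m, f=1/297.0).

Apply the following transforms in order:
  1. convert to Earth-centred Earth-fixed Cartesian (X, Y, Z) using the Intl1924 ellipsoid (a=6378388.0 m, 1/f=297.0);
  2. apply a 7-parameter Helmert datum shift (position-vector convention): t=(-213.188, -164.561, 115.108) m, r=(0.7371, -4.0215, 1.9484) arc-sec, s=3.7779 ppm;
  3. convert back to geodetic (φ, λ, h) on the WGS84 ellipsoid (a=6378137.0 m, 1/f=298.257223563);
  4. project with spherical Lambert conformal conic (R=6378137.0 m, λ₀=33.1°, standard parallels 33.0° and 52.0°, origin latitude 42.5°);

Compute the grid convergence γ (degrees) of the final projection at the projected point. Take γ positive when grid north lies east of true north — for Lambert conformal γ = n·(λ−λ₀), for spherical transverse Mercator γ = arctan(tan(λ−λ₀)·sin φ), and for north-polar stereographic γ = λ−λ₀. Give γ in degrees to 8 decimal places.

-1.93414445

start: φ=57.143392°, λ=30.249823°, h=0.000 m
→ ECEF (a=6378388.000, f=1/297.0): X=2996441.7212, Y=1747460.7584, Z=5334691.7870
→ Helmert 7p (PV): X=2996119.3370, Y=1747312.0400, Z=5334891.7148
→ geod (Bowring, a=6378137.000): φ=57.14628289°, λ=30.25038366°, h=162.8062 m
→ into lcc (λ₀=33.1°): φ=57.14628289°, λ−λ₀=-2.84961634°
convergence γ = -1.93414445°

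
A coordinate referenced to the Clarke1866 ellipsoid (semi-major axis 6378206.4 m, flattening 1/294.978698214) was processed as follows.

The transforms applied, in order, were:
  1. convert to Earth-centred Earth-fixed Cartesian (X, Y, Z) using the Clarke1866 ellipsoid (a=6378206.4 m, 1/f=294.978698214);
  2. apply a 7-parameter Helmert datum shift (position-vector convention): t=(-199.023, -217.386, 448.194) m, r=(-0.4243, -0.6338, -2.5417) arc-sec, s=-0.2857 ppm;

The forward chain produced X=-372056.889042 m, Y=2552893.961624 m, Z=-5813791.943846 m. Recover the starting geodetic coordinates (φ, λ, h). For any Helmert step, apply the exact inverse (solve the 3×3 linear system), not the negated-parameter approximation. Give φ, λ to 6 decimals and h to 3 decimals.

start: X=-372056.8890, Y=2552893.9616, Z=-5813791.9438 m
→ Helmert⁻¹: X=-371907.2988, Y=2553119.4545, Z=-5814235.4043
→ geod (Bowring, a=6378206.400): φ=-66.21468500°, λ=98.28785800°, h=854.0630 m

φ=-66.214685°, λ=98.287858°, h=854.063 m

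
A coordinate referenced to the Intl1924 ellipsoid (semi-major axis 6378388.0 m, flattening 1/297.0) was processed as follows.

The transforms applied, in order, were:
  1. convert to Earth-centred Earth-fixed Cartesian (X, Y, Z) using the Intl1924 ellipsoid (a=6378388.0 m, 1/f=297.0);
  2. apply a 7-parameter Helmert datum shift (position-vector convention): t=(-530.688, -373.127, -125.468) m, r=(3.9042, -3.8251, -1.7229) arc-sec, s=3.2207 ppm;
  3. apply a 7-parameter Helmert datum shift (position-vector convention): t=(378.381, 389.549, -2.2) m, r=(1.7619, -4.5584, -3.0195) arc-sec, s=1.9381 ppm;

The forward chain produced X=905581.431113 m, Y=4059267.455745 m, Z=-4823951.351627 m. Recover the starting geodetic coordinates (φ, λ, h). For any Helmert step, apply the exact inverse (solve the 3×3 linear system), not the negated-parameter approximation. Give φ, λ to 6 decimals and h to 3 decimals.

φ=-49.425276°, λ=77.425287°, h=3159.517 m

start: X=905581.4311, Y=4059267.4557, Z=-4823951.3516 m
→ Helmert⁻¹: X=905035.2695, Y=4058842.0828, Z=-4823994.4738
→ Helmert⁻¹: X=905439.6775, Y=4059118.3912, Z=-4823947.0920
→ geod (Bowring, a=6378388.000): φ=-49.42527600°, λ=77.42528700°, h=3159.5170 m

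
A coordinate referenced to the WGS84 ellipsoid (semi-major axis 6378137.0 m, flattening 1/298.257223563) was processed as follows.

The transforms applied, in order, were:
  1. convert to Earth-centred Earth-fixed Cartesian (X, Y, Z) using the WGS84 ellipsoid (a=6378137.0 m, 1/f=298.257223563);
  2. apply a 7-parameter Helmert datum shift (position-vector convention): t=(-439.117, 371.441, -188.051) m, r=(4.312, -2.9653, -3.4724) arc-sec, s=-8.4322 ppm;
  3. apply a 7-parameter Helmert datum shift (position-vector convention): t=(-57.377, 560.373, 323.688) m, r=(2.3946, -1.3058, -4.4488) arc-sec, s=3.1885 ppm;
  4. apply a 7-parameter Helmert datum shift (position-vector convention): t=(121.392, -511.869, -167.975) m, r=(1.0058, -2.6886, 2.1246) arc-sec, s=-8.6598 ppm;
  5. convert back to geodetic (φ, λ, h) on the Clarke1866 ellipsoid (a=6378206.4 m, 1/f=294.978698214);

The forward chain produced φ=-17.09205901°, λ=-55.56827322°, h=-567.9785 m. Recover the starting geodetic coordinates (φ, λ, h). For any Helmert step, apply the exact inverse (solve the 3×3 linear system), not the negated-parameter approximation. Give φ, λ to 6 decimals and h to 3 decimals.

start: φ=-17.092059°, λ=-55.568273°, h=-567.978 m
→ ECEF (a=6378206.400, f=1/294.978698214): X=3447810.3186, Y=-5029423.4364, Z=-1862294.0155
→ Helmert⁻¹: X=3447642.7099, Y=-5028999.7094, Z=-1862162.5826
→ Helmert⁻¹: X=3447785.7814, Y=-5029491.3043, Z=-1862443.7699
→ Helmert⁻¹: X=3448311.8797, Y=-5029886.0372, Z=-1862215.8449
→ geod (Bowring, a=6378137.000): φ=-17.08841300°, λ=-55.56684400°, h=93.7440 m

φ=-17.088413°, λ=-55.566844°, h=93.744 m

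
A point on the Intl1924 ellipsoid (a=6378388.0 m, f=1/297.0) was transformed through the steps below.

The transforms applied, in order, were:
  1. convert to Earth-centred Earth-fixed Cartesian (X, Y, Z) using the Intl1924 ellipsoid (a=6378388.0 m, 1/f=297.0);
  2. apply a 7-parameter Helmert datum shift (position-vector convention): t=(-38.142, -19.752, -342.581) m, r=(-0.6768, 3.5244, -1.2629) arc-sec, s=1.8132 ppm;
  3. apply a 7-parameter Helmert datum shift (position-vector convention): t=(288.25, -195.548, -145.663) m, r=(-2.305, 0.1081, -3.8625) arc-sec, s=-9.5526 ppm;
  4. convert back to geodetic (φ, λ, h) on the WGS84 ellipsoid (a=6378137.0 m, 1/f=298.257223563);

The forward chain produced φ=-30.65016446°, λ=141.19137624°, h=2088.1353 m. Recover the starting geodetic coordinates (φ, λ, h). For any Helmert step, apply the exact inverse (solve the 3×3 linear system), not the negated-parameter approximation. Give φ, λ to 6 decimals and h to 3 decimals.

start: φ=-30.650164°, λ=141.191376°, h=2088.135 m
→ ECEF (a=6378137.000, f=1/298.257223563): X=-4280900.9807, Y=3442993.7450, Z=-3233652.0018
→ Helmert⁻¹: X=-4281292.9096, Y=3443178.1477, Z=-3233500.9939
→ Helmert⁻¹: X=-4281212.8412, Y=3443176.0528, Z=-3233214.4049
→ geod (Bowring, a=6378388.000): φ=-30.64584900°, λ=141.19193300°, h=1945.1150 m

φ=-30.645849°, λ=141.191933°, h=1945.115 m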